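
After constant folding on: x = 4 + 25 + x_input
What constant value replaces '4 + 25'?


Identifying constant sub-expression:
  Original: x = 4 + 25 + x_input
  4 and 25 are both compile-time constants
  Evaluating: 4 + 25 = 29
  After folding: x = 29 + x_input

29


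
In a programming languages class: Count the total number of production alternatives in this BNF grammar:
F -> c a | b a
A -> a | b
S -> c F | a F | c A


Counting alternatives per rule:
  F: 2 alternative(s)
  A: 2 alternative(s)
  S: 3 alternative(s)
Sum: 2 + 2 + 3 = 7

7


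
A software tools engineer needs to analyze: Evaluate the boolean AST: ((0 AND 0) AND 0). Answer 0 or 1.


Step 1: Evaluate inner node
  0 AND 0 = 0
Step 2: Evaluate root node
  0 AND 0 = 0

0


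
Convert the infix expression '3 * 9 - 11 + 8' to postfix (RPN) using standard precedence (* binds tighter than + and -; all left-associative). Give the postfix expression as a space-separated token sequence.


Applying the shunting-yard algorithm:
  Operand 3 -> output
  Push '*' onto operator stack -> op-stack: [*]
  Operand 9 -> output
  See '-' (prec 1); top '*' (prec 2) >= it -> pop '*' to output
  Push '-' onto operator stack -> op-stack: [-]
  Operand 11 -> output
  See '+' (prec 1); top '-' (prec 1) >= it -> pop '-' to output
  Push '+' onto operator stack -> op-stack: [+]
  Operand 8 -> output
  End of input: pop '+' to output
Postfix result: 3 9 * 11 - 8 +

3 9 * 11 - 8 +


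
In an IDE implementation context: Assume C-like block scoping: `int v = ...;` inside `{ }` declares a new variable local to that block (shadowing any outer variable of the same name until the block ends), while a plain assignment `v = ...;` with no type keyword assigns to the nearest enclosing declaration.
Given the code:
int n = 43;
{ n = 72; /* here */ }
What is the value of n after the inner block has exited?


Analyzing scoping rules:
Outer scope: declares n = 43
Inner block: 'n = 72;' has no type keyword, so it is an assignment to the outer n (no shadowing)
The assignment changed the outer variable itself, so the new value persists after the block -> 72
Result: 72

72


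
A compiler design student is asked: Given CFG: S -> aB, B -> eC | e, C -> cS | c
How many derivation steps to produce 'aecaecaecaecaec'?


Grammar: S -> aB, B -> eC | e, C -> cS | c
Deriving 'aecaecaecaecaec':
Step 1: S -> aB => aB
Step 2: B -> eC => aeC
Step 3: C -> cS => aecS
Step 4: S -> aB => aecaB
Step 5: B -> eC => aecaeC
Step 6: C -> cS => aecaecS
Step 7: S -> aB => aecaecaB
Step 8: B -> eC => aecaecaeC
Step 9: C -> cS => aecaecaecS
Step 10: S -> aB => aecaecaecaB
Step 11: B -> eC => aecaecaecaeC
Step 12: C -> cS => aecaecaecaecS
Step 13: S -> aB => aecaecaecaecaB
Step 14: B -> eC => aecaecaecaecaeC
Step 15: C -> c => aecaecaecaecaec
Total derivation steps: 15

15


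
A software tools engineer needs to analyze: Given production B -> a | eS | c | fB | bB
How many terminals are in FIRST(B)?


Production: B -> a | eS | c | fB | bB
Examining each alternative for leading terminals:
  B -> a : first terminal = 'a'
  B -> eS : first terminal = 'e'
  B -> c : first terminal = 'c'
  B -> fB : first terminal = 'f'
  B -> bB : first terminal = 'b'
FIRST(B) = {a, b, c, e, f}
Count: 5

5


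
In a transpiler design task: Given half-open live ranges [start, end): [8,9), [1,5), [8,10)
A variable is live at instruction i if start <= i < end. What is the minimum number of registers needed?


Live ranges:
  Var0: [8, 9)
  Var1: [1, 5)
  Var2: [8, 10)
Sweep-line events (position, delta, active):
  pos=1 start -> active=1
  pos=5 end -> active=0
  pos=8 start -> active=1
  pos=8 start -> active=2
  pos=9 end -> active=1
  pos=10 end -> active=0
Maximum simultaneous active: 2
Minimum registers needed: 2

2


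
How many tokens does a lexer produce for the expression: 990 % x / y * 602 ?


Scanning '990 % x / y * 602'
Token 1: '990' -> integer_literal
Token 2: '%' -> operator
Token 3: 'x' -> identifier
Token 4: '/' -> operator
Token 5: 'y' -> identifier
Token 6: '*' -> operator
Token 7: '602' -> integer_literal
Total tokens: 7

7


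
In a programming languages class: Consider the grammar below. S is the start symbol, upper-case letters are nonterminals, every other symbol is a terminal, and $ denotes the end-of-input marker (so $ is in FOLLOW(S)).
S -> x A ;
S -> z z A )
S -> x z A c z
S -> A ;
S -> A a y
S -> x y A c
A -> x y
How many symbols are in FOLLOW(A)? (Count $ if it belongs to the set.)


S is the start symbol and does not occur in any rule body, so FOLLOW(S) = {$}.
Examining every occurrence of A in a rule body:
  S -> x A ; : A is followed by terminal ';' -> add ';'
  S -> z z A ) : A is followed by terminal ')' -> add ')'
  S -> x z A c z : A is followed by terminal 'c' -> add 'c'
  S -> A ; : A is followed by terminal ';' -> add ';' (already in the set)
  S -> A a y : A is followed by terminal 'a' -> add 'a'
  S -> x y A c : A is followed by terminal 'c' -> add 'c' (already in the set)
  A -> x y : A does not occur in the body -> contributes nothing
FOLLOW(A) = {), ;, a, c}
Count: 4

4


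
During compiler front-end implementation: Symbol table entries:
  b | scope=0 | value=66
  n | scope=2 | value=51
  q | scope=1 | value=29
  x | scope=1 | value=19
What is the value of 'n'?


Searching symbol table for 'n':
  b | scope=0 | value=66
  n | scope=2 | value=51 <- MATCH
  q | scope=1 | value=29
  x | scope=1 | value=19
Found 'n' at scope 2 with value 51

51


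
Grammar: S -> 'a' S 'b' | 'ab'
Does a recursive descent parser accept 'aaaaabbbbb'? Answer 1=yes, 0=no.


Grammar accepts strings of the form a^n b^n (n >= 1)
Word: 'aaaaabbbbb'
Counting: 5 a's and 5 b's
Check: 5 == 5? Yes
Derivation (S -> aSb applied 4 time(s), then S -> ab): S => aSb => aaSbb => aaaSbbb => aaaaSbbbb => aaaaabbbbb
Accepted

1


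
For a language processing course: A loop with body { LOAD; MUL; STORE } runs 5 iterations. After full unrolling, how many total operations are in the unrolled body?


Loop body operations: LOAD, MUL, STORE (3 ops per iteration)
Unrolling 5 iterations:
  Iteration 1: LOAD, MUL, STORE (3 ops)
  Iteration 2: LOAD, MUL, STORE (3 ops)
  Iteration 3: LOAD, MUL, STORE (3 ops)
  Iteration 4: LOAD, MUL, STORE (3 ops)
  Iteration 5: LOAD, MUL, STORE (3 ops)
Total: 5 iterations * 3 ops/iter = 15 operations

15


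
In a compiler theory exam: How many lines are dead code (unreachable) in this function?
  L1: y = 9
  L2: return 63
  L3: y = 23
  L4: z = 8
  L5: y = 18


Analyzing control flow:
  L1: reachable (before return)
  L2: reachable (return statement)
  L3: DEAD (after return at L2)
  L4: DEAD (after return at L2)
  L5: DEAD (after return at L2)
Return at L2, total lines = 5
Dead lines: L3 through L5
Count: 3

3


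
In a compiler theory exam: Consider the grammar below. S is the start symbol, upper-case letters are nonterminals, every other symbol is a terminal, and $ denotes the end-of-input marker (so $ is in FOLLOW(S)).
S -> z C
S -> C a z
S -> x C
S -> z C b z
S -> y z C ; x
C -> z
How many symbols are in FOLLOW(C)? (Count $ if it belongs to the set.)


S is the start symbol and does not occur in any rule body, so FOLLOW(S) = {$}.
Examining every occurrence of C in a rule body:
  S -> z C : C is at the right end -> add FOLLOW(S) = {$}
  S -> C a z : C is followed by terminal 'a' -> add 'a'
  S -> x C : C is at the right end -> add FOLLOW(S) = {$} (already in the set)
  S -> z C b z : C is followed by terminal 'b' -> add 'b'
  S -> y z C ; x : C is followed by terminal ';' -> add ';'
  C -> z : C does not occur in the body -> contributes nothing
FOLLOW(C) = {;, a, b, $}
Count: 4

4


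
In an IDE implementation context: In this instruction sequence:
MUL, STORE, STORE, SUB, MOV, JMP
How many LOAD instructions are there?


Scanning instruction sequence for LOAD:
  Position 1: MUL
  Position 2: STORE
  Position 3: STORE
  Position 4: SUB
  Position 5: MOV
  Position 6: JMP
Matches at positions: []
Total LOAD count: 0

0


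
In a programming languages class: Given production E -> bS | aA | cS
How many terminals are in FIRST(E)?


Production: E -> bS | aA | cS
Examining each alternative for leading terminals:
  E -> bS : first terminal = 'b'
  E -> aA : first terminal = 'a'
  E -> cS : first terminal = 'c'
FIRST(E) = {a, b, c}
Count: 3

3


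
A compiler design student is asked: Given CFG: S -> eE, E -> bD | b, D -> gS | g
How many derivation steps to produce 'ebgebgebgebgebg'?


Grammar: S -> eE, E -> bD | b, D -> gS | g
Deriving 'ebgebgebgebgebg':
Step 1: S -> eE => eE
Step 2: E -> bD => ebD
Step 3: D -> gS => ebgS
Step 4: S -> eE => ebgeE
Step 5: E -> bD => ebgebD
Step 6: D -> gS => ebgebgS
Step 7: S -> eE => ebgebgeE
Step 8: E -> bD => ebgebgebD
Step 9: D -> gS => ebgebgebgS
Step 10: S -> eE => ebgebgebgeE
Step 11: E -> bD => ebgebgebgebD
Step 12: D -> gS => ebgebgebgebgS
Step 13: S -> eE => ebgebgebgebgeE
Step 14: E -> bD => ebgebgebgebgebD
Step 15: D -> g => ebgebgebgebgebg
Total derivation steps: 15

15


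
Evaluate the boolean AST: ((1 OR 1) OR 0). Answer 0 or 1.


Step 1: Evaluate inner node
  1 OR 1 = 1
Step 2: Evaluate root node
  1 OR 0 = 1

1


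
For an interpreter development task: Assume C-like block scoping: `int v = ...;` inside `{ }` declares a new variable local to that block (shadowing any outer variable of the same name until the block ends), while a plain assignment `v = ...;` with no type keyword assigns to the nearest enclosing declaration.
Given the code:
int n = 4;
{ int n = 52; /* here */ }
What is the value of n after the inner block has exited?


Analyzing scoping rules:
Outer scope: declares n = 4
Inner block: 'int n = 52;' declares a NEW n that shadows the outer one
When the block exits the inner n goes out of scope; the outer n was never modified -> 4
Result: 4

4


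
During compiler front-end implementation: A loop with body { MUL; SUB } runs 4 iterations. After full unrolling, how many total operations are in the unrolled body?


Loop body operations: MUL, SUB (2 ops per iteration)
Unrolling 4 iterations:
  Iteration 1: MUL, SUB (2 ops)
  Iteration 2: MUL, SUB (2 ops)
  Iteration 3: MUL, SUB (2 ops)
  Iteration 4: MUL, SUB (2 ops)
Total: 4 iterations * 2 ops/iter = 8 operations

8


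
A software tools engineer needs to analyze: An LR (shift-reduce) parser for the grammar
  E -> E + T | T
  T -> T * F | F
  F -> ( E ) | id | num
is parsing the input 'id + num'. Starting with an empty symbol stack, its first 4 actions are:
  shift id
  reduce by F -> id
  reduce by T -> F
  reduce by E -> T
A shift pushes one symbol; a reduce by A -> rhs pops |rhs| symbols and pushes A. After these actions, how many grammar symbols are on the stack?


Tracking the symbol stack through each action:
  Action 1: shift 'id' : push -> stack = [id] (size 1)
  Action 2: reduce by F -> id : pop 1, push F -> stack = [F] (size 1)
  Action 3: reduce by T -> F : pop 1, push T -> stack = [T] (size 1)
  Action 4: reduce by E -> T : pop 1, push E -> stack = [E] (size 1)
Final stack size: 1

1


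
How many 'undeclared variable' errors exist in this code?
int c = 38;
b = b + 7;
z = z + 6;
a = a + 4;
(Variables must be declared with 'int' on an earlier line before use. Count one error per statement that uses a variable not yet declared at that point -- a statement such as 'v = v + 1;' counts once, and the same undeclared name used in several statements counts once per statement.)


Scanning code line by line:
  Line 1: declare 'c' -> declared = ['c']
  Line 2: use 'b' -> ERROR (undeclared)
  Line 3: use 'z' -> ERROR (undeclared)
  Line 4: use 'a' -> ERROR (undeclared)
Total undeclared variable errors: 3

3


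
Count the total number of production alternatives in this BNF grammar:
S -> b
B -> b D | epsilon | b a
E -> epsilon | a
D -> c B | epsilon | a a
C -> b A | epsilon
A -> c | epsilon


Counting alternatives per rule:
  S: 1 alternative(s)
  B: 3 alternative(s)
  E: 2 alternative(s)
  D: 3 alternative(s)
  C: 2 alternative(s)
  A: 2 alternative(s)
Sum: 1 + 3 + 2 + 3 + 2 + 2 = 13

13


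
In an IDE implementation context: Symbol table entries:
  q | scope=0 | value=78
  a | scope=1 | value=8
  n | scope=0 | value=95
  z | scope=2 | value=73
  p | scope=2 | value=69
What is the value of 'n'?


Searching symbol table for 'n':
  q | scope=0 | value=78
  a | scope=1 | value=8
  n | scope=0 | value=95 <- MATCH
  z | scope=2 | value=73
  p | scope=2 | value=69
Found 'n' at scope 0 with value 95

95


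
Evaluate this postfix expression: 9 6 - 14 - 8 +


Processing tokens left to right:
Push 9, Push 6
Pop 9 and 6, compute 9 - 6 = 3, push 3
Push 14
Pop 3 and 14, compute 3 - 14 = -11, push -11
Push 8
Pop -11 and 8, compute -11 + 8 = -3, push -3
Stack result: -3

-3


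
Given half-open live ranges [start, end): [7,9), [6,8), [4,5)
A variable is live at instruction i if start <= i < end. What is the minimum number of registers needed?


Live ranges:
  Var0: [7, 9)
  Var1: [6, 8)
  Var2: [4, 5)
Sweep-line events (position, delta, active):
  pos=4 start -> active=1
  pos=5 end -> active=0
  pos=6 start -> active=1
  pos=7 start -> active=2
  pos=8 end -> active=1
  pos=9 end -> active=0
Maximum simultaneous active: 2
Minimum registers needed: 2

2


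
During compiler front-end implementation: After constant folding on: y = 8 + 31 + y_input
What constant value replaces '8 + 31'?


Identifying constant sub-expression:
  Original: y = 8 + 31 + y_input
  8 and 31 are both compile-time constants
  Evaluating: 8 + 31 = 39
  After folding: y = 39 + y_input

39


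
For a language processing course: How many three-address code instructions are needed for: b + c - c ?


Expression: b + c - c
Generating three-address code (respecting * over +/- precedence):
  Instruction 1: t1 = b + c
  Instruction 2: t2 = t1 - c
Total instructions: 2

2


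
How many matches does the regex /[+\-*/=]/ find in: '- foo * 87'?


Pattern: /[+\-*/=]/ (operators)
Input: '- foo * 87'
Scanning for matches:
  Match 1: '-'
  Match 2: '*'
Total matches: 2

2


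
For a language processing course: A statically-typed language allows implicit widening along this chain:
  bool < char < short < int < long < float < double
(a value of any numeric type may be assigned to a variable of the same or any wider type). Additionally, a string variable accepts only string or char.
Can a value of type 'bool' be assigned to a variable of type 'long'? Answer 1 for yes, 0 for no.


Target variable type: long
Source value type: bool
Numeric ranks: bool=0, long=4
Widening allowed iff rank(source) <= rank(target): 0 <= 4? Yes
Result: 1

1


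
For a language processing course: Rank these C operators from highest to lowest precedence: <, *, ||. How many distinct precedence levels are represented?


Looking up precedence for each operator:
  < -> precedence 4
  * -> precedence 6
  || -> precedence 1
Sorted highest to lowest: *, <, ||
Distinct precedence values: [6, 4, 1]
Number of distinct levels: 3

3


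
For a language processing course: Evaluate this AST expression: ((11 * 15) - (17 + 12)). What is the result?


Expression: ((11 * 15) - (17 + 12))
Evaluating step by step:
  11 * 15 = 165
  17 + 12 = 29
  165 - 29 = 136
Result: 136

136


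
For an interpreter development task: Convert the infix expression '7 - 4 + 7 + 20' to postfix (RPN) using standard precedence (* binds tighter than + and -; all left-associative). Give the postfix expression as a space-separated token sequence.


Applying the shunting-yard algorithm:
  Operand 7 -> output
  Push '-' onto operator stack -> op-stack: [-]
  Operand 4 -> output
  See '+' (prec 1); top '-' (prec 1) >= it -> pop '-' to output
  Push '+' onto operator stack -> op-stack: [+]
  Operand 7 -> output
  See '+' (prec 1); top '+' (prec 1) >= it -> pop '+' to output
  Push '+' onto operator stack -> op-stack: [+]
  Operand 20 -> output
  End of input: pop '+' to output
Postfix result: 7 4 - 7 + 20 +

7 4 - 7 + 20 +


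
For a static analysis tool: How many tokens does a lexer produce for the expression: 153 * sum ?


Scanning '153 * sum'
Token 1: '153' -> integer_literal
Token 2: '*' -> operator
Token 3: 'sum' -> identifier
Total tokens: 3

3


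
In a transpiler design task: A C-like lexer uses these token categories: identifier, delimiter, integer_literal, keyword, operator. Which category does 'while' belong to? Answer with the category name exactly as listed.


Token: 'while'
Checking categories:
  identifier: no
  integer_literal: no
  operator: no
  keyword: YES
  delimiter: no
Category: keyword

keyword


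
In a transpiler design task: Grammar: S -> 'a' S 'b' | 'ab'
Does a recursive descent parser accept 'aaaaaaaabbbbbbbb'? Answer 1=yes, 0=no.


Grammar accepts strings of the form a^n b^n (n >= 1)
Word: 'aaaaaaaabbbbbbbb'
Counting: 8 a's and 8 b's
Check: 8 == 8? Yes
Derivation (S -> aSb applied 7 time(s), then S -> ab): S => aSb => aaSbb => aaaSbbb => aaaaSbbbb => aaaaaSbbbbb => aaaaaaSbbbbbb => aaaaaaaSbbbbbbb => aaaaaaaabbbbbbbb
Accepted

1


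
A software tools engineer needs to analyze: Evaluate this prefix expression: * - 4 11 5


Parsing prefix expression: * - 4 11 5
Step 1: Innermost operation '- 4 11'
  4 - 11 = -7
Step 2: Outer operation '* [-7] 5'
  -7 * 5 = -35

-35


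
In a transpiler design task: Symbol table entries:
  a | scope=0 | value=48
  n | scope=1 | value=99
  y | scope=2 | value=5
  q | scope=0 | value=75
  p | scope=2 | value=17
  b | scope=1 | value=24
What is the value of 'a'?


Searching symbol table for 'a':
  a | scope=0 | value=48 <- MATCH
  n | scope=1 | value=99
  y | scope=2 | value=5
  q | scope=0 | value=75
  p | scope=2 | value=17
  b | scope=1 | value=24
Found 'a' at scope 0 with value 48

48


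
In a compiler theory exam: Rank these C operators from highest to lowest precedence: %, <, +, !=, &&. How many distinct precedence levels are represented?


Looking up precedence for each operator:
  % -> precedence 6
  < -> precedence 4
  + -> precedence 5
  != -> precedence 3
  && -> precedence 2
Sorted highest to lowest: %, +, <, !=, &&
Distinct precedence values: [6, 5, 4, 3, 2]
Number of distinct levels: 5

5


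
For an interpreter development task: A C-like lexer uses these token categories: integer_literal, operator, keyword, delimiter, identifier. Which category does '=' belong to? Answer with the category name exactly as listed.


Token: '='
Checking categories:
  identifier: no
  integer_literal: no
  operator: YES
  keyword: no
  delimiter: no
Category: operator

operator


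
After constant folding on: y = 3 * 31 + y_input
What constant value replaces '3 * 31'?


Identifying constant sub-expression:
  Original: y = 3 * 31 + y_input
  3 and 31 are both compile-time constants
  Evaluating: 3 * 31 = 93
  After folding: y = 93 + y_input

93


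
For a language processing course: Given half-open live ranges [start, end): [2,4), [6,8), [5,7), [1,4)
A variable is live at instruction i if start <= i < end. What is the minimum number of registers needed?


Live ranges:
  Var0: [2, 4)
  Var1: [6, 8)
  Var2: [5, 7)
  Var3: [1, 4)
Sweep-line events (position, delta, active):
  pos=1 start -> active=1
  pos=2 start -> active=2
  pos=4 end -> active=1
  pos=4 end -> active=0
  pos=5 start -> active=1
  pos=6 start -> active=2
  pos=7 end -> active=1
  pos=8 end -> active=0
Maximum simultaneous active: 2
Minimum registers needed: 2

2


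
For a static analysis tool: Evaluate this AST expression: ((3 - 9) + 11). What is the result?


Expression: ((3 - 9) + 11)
Evaluating step by step:
  3 - 9 = -6
  -6 + 11 = 5
Result: 5

5


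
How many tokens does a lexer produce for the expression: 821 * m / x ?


Scanning '821 * m / x'
Token 1: '821' -> integer_literal
Token 2: '*' -> operator
Token 3: 'm' -> identifier
Token 4: '/' -> operator
Token 5: 'x' -> identifier
Total tokens: 5

5


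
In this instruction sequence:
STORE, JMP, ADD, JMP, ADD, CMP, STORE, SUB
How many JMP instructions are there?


Scanning instruction sequence for JMP:
  Position 1: STORE
  Position 2: JMP <- MATCH
  Position 3: ADD
  Position 4: JMP <- MATCH
  Position 5: ADD
  Position 6: CMP
  Position 7: STORE
  Position 8: SUB
Matches at positions: [2, 4]
Total JMP count: 2

2


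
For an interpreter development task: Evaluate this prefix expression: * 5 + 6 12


Parsing prefix expression: * 5 + 6 12
Step 1: Innermost operation '+ 6 12'
  6 + 12 = 18
Step 2: Outer operation '* 5 [18]'
  5 * 18 = 90

90


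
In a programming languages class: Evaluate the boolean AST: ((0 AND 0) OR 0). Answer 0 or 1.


Step 1: Evaluate inner node
  0 AND 0 = 0
Step 2: Evaluate root node
  0 OR 0 = 0

0


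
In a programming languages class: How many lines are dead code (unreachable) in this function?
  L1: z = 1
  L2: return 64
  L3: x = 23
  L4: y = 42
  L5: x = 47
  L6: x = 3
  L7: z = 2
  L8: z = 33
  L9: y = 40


Analyzing control flow:
  L1: reachable (before return)
  L2: reachable (return statement)
  L3: DEAD (after return at L2)
  L4: DEAD (after return at L2)
  L5: DEAD (after return at L2)
  L6: DEAD (after return at L2)
  L7: DEAD (after return at L2)
  L8: DEAD (after return at L2)
  L9: DEAD (after return at L2)
Return at L2, total lines = 9
Dead lines: L3 through L9
Count: 7

7


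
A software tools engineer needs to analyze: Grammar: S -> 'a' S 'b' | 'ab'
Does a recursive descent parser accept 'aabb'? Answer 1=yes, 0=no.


Grammar accepts strings of the form a^n b^n (n >= 1)
Word: 'aabb'
Counting: 2 a's and 2 b's
Check: 2 == 2? Yes
Derivation (S -> aSb applied 1 time(s), then S -> ab): S => aSb => aabb
Accepted

1


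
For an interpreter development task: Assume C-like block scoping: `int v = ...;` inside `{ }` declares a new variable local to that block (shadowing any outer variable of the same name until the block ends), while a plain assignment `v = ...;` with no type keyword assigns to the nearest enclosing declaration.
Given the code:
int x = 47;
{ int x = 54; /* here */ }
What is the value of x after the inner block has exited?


Analyzing scoping rules:
Outer scope: declares x = 47
Inner block: 'int x = 54;' declares a NEW x that shadows the outer one
When the block exits the inner x goes out of scope; the outer x was never modified -> 47
Result: 47

47


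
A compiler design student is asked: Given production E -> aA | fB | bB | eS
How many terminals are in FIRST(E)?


Production: E -> aA | fB | bB | eS
Examining each alternative for leading terminals:
  E -> aA : first terminal = 'a'
  E -> fB : first terminal = 'f'
  E -> bB : first terminal = 'b'
  E -> eS : first terminal = 'e'
FIRST(E) = {a, b, e, f}
Count: 4

4


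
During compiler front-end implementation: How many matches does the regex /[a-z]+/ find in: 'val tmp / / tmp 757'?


Pattern: /[a-z]+/ (identifiers)
Input: 'val tmp / / tmp 757'
Scanning for matches:
  Match 1: 'val'
  Match 2: 'tmp'
  Match 3: 'tmp'
Total matches: 3

3


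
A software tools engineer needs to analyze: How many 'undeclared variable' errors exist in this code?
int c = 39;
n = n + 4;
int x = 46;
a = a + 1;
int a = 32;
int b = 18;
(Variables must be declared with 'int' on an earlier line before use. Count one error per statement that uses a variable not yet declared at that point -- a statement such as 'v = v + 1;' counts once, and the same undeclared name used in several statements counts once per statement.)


Scanning code line by line:
  Line 1: declare 'c' -> declared = ['c']
  Line 2: use 'n' -> ERROR (undeclared)
  Line 3: declare 'x' -> declared = ['c', 'x']
  Line 4: use 'a' -> ERROR (undeclared)
  Line 5: declare 'a' -> declared = ['a', 'c', 'x']
  Line 6: declare 'b' -> declared = ['a', 'b', 'c', 'x']
Total undeclared variable errors: 2

2


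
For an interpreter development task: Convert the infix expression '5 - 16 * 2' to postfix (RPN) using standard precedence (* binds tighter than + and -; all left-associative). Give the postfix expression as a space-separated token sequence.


Applying the shunting-yard algorithm:
  Operand 5 -> output
  Push '-' onto operator stack -> op-stack: [-]
  Operand 16 -> output
  Push '*' onto operator stack -> op-stack: [-, *]
  Operand 2 -> output
  End of input: pop '*' to output
  End of input: pop '-' to output
Postfix result: 5 16 2 * -

5 16 2 * -


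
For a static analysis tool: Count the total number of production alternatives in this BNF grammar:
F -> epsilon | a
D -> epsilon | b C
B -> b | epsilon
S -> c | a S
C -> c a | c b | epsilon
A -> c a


Counting alternatives per rule:
  F: 2 alternative(s)
  D: 2 alternative(s)
  B: 2 alternative(s)
  S: 2 alternative(s)
  C: 3 alternative(s)
  A: 1 alternative(s)
Sum: 2 + 2 + 2 + 2 + 3 + 1 = 12

12


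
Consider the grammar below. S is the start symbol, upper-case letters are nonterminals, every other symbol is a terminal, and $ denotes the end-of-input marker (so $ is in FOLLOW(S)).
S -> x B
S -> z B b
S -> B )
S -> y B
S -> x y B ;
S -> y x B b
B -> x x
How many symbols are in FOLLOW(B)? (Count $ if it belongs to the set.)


S is the start symbol and does not occur in any rule body, so FOLLOW(S) = {$}.
Examining every occurrence of B in a rule body:
  S -> x B : B is at the right end -> add FOLLOW(S) = {$}
  S -> z B b : B is followed by terminal 'b' -> add 'b'
  S -> B ) : B is followed by terminal ')' -> add ')'
  S -> y B : B is at the right end -> add FOLLOW(S) = {$} (already in the set)
  S -> x y B ; : B is followed by terminal ';' -> add ';'
  S -> y x B b : B is followed by terminal 'b' -> add 'b' (already in the set)
  B -> x x : B does not occur in the body -> contributes nothing
FOLLOW(B) = {), ;, b, $}
Count: 4

4


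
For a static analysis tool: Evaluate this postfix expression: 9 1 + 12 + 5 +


Processing tokens left to right:
Push 9, Push 1
Pop 9 and 1, compute 9 + 1 = 10, push 10
Push 12
Pop 10 and 12, compute 10 + 12 = 22, push 22
Push 5
Pop 22 and 5, compute 22 + 5 = 27, push 27
Stack result: 27

27


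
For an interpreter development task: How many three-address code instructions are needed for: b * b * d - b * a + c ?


Expression: b * b * d - b * a + c
Generating three-address code (respecting * over +/- precedence):
  Instruction 1: t1 = b * b
  Instruction 2: t2 = t1 * d
  Instruction 3: t3 = b * a
  Instruction 4: t4 = t2 - t3
  Instruction 5: t5 = t4 + c
Total instructions: 5

5


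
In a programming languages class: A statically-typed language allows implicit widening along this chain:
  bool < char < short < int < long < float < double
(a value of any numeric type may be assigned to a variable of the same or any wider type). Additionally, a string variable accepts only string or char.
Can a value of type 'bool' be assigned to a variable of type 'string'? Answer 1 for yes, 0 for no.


Target variable type: string
Source value type: bool
Rule: string accepts only {string, char}
  source 'bool' in {string, char}? No
Result: 0

0


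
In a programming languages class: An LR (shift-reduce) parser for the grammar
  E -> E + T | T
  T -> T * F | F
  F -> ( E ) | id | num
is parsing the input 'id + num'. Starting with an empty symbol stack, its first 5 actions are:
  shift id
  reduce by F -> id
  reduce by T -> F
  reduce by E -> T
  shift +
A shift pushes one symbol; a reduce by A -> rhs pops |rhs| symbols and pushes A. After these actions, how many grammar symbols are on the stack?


Tracking the symbol stack through each action:
  Action 1: shift 'id' : push -> stack = [id] (size 1)
  Action 2: reduce by F -> id : pop 1, push F -> stack = [F] (size 1)
  Action 3: reduce by T -> F : pop 1, push T -> stack = [T] (size 1)
  Action 4: reduce by E -> T : pop 1, push E -> stack = [E] (size 1)
  Action 5: shift '+' : push -> stack = [E, +] (size 2)
Final stack size: 2

2


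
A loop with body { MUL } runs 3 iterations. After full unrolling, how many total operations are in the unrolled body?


Loop body operations: MUL (1 op per iteration)
Unrolling 3 iterations:
  Iteration 1: MUL (1 ops)
  Iteration 2: MUL (1 ops)
  Iteration 3: MUL (1 ops)
Total: 3 iterations * 1 ops/iter = 3 operations

3


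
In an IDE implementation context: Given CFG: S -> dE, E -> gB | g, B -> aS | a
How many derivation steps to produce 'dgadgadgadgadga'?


Grammar: S -> dE, E -> gB | g, B -> aS | a
Deriving 'dgadgadgadgadga':
Step 1: S -> dE => dE
Step 2: E -> gB => dgB
Step 3: B -> aS => dgaS
Step 4: S -> dE => dgadE
Step 5: E -> gB => dgadgB
Step 6: B -> aS => dgadgaS
Step 7: S -> dE => dgadgadE
Step 8: E -> gB => dgadgadgB
Step 9: B -> aS => dgadgadgaS
Step 10: S -> dE => dgadgadgadE
Step 11: E -> gB => dgadgadgadgB
Step 12: B -> aS => dgadgadgadgaS
Step 13: S -> dE => dgadgadgadgadE
Step 14: E -> gB => dgadgadgadgadgB
Step 15: B -> a => dgadgadgadgadga
Total derivation steps: 15

15


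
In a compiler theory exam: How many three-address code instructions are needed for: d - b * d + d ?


Expression: d - b * d + d
Generating three-address code (respecting * over +/- precedence):
  Instruction 1: t1 = b * d
  Instruction 2: t2 = d - t1
  Instruction 3: t3 = t2 + d
Total instructions: 3

3


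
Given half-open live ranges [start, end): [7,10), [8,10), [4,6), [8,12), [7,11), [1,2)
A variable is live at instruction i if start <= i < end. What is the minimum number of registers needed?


Live ranges:
  Var0: [7, 10)
  Var1: [8, 10)
  Var2: [4, 6)
  Var3: [8, 12)
  Var4: [7, 11)
  Var5: [1, 2)
Sweep-line events (position, delta, active):
  pos=1 start -> active=1
  pos=2 end -> active=0
  pos=4 start -> active=1
  pos=6 end -> active=0
  pos=7 start -> active=1
  pos=7 start -> active=2
  pos=8 start -> active=3
  pos=8 start -> active=4
  pos=10 end -> active=3
  pos=10 end -> active=2
  pos=11 end -> active=1
  pos=12 end -> active=0
Maximum simultaneous active: 4
Minimum registers needed: 4

4


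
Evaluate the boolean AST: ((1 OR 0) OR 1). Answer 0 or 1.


Step 1: Evaluate inner node
  1 OR 0 = 1
Step 2: Evaluate root node
  1 OR 1 = 1

1


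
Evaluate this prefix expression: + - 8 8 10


Parsing prefix expression: + - 8 8 10
Step 1: Innermost operation '- 8 8'
  8 - 8 = 0
Step 2: Outer operation '+ [0] 10'
  0 + 10 = 10

10


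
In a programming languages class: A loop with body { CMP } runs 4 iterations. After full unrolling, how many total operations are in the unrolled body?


Loop body operations: CMP (1 op per iteration)
Unrolling 4 iterations:
  Iteration 1: CMP (1 ops)
  Iteration 2: CMP (1 ops)
  Iteration 3: CMP (1 ops)
  Iteration 4: CMP (1 ops)
Total: 4 iterations * 1 ops/iter = 4 operations

4


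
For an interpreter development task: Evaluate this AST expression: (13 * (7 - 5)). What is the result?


Expression: (13 * (7 - 5))
Evaluating step by step:
  7 - 5 = 2
  13 * 2 = 26
Result: 26

26


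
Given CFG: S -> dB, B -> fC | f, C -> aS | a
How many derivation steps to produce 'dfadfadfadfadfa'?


Grammar: S -> dB, B -> fC | f, C -> aS | a
Deriving 'dfadfadfadfadfa':
Step 1: S -> dB => dB
Step 2: B -> fC => dfC
Step 3: C -> aS => dfaS
Step 4: S -> dB => dfadB
Step 5: B -> fC => dfadfC
Step 6: C -> aS => dfadfaS
Step 7: S -> dB => dfadfadB
Step 8: B -> fC => dfadfadfC
Step 9: C -> aS => dfadfadfaS
Step 10: S -> dB => dfadfadfadB
Step 11: B -> fC => dfadfadfadfC
Step 12: C -> aS => dfadfadfadfaS
Step 13: S -> dB => dfadfadfadfadB
Step 14: B -> fC => dfadfadfadfadfC
Step 15: C -> a => dfadfadfadfadfa
Total derivation steps: 15

15


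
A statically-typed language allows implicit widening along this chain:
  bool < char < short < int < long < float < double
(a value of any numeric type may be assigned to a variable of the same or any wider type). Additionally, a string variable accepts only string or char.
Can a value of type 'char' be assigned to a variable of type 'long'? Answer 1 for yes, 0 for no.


Target variable type: long
Source value type: char
Numeric ranks: char=1, long=4
Widening allowed iff rank(source) <= rank(target): 1 <= 4? Yes
Result: 1

1


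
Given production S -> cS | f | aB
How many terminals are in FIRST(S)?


Production: S -> cS | f | aB
Examining each alternative for leading terminals:
  S -> cS : first terminal = 'c'
  S -> f : first terminal = 'f'
  S -> aB : first terminal = 'a'
FIRST(S) = {a, c, f}
Count: 3

3


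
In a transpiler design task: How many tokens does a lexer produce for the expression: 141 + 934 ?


Scanning '141 + 934'
Token 1: '141' -> integer_literal
Token 2: '+' -> operator
Token 3: '934' -> integer_literal
Total tokens: 3

3


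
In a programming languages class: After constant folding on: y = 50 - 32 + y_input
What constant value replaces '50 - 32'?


Identifying constant sub-expression:
  Original: y = 50 - 32 + y_input
  50 and 32 are both compile-time constants
  Evaluating: 50 - 32 = 18
  After folding: y = 18 + y_input

18


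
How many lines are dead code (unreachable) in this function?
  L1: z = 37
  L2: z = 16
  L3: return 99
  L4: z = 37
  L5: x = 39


Analyzing control flow:
  L1: reachable (before return)
  L2: reachable (before return)
  L3: reachable (return statement)
  L4: DEAD (after return at L3)
  L5: DEAD (after return at L3)
Return at L3, total lines = 5
Dead lines: L4 through L5
Count: 2

2


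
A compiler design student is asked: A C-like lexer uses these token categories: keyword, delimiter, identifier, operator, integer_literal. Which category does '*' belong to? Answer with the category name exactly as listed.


Token: '*'
Checking categories:
  identifier: no
  integer_literal: no
  operator: YES
  keyword: no
  delimiter: no
Category: operator

operator


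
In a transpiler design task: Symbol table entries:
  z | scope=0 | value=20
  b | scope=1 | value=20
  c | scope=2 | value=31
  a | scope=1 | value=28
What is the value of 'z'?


Searching symbol table for 'z':
  z | scope=0 | value=20 <- MATCH
  b | scope=1 | value=20
  c | scope=2 | value=31
  a | scope=1 | value=28
Found 'z' at scope 0 with value 20

20


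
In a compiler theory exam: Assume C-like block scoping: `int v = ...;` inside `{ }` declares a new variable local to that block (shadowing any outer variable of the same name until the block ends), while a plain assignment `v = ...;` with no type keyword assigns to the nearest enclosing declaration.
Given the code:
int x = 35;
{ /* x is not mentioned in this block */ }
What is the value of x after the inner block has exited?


Analyzing scoping rules:
Outer scope: declares x = 35
Inner block: x is neither redeclared nor assigned -> unchanged
After the block -> 35
Result: 35

35


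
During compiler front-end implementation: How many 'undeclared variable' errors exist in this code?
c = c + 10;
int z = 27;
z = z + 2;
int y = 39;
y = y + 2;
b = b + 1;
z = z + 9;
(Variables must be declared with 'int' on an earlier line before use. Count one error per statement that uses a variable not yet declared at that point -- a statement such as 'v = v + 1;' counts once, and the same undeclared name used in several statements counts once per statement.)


Scanning code line by line:
  Line 1: use 'c' -> ERROR (undeclared)
  Line 2: declare 'z' -> declared = ['z']
  Line 3: use 'z' -> OK (declared)
  Line 4: declare 'y' -> declared = ['y', 'z']
  Line 5: use 'y' -> OK (declared)
  Line 6: use 'b' -> ERROR (undeclared)
  Line 7: use 'z' -> OK (declared)
Total undeclared variable errors: 2

2


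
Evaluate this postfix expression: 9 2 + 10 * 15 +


Processing tokens left to right:
Push 9, Push 2
Pop 9 and 2, compute 9 + 2 = 11, push 11
Push 10
Pop 11 and 10, compute 11 * 10 = 110, push 110
Push 15
Pop 110 and 15, compute 110 + 15 = 125, push 125
Stack result: 125

125


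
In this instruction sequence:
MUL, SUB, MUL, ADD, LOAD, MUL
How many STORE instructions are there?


Scanning instruction sequence for STORE:
  Position 1: MUL
  Position 2: SUB
  Position 3: MUL
  Position 4: ADD
  Position 5: LOAD
  Position 6: MUL
Matches at positions: []
Total STORE count: 0

0


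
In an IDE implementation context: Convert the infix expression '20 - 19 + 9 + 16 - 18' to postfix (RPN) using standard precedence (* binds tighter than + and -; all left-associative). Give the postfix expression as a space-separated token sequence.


Applying the shunting-yard algorithm:
  Operand 20 -> output
  Push '-' onto operator stack -> op-stack: [-]
  Operand 19 -> output
  See '+' (prec 1); top '-' (prec 1) >= it -> pop '-' to output
  Push '+' onto operator stack -> op-stack: [+]
  Operand 9 -> output
  See '+' (prec 1); top '+' (prec 1) >= it -> pop '+' to output
  Push '+' onto operator stack -> op-stack: [+]
  Operand 16 -> output
  See '-' (prec 1); top '+' (prec 1) >= it -> pop '+' to output
  Push '-' onto operator stack -> op-stack: [-]
  Operand 18 -> output
  End of input: pop '-' to output
Postfix result: 20 19 - 9 + 16 + 18 -

20 19 - 9 + 16 + 18 -


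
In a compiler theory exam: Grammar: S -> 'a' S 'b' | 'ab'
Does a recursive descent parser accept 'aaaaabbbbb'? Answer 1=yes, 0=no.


Grammar accepts strings of the form a^n b^n (n >= 1)
Word: 'aaaaabbbbb'
Counting: 5 a's and 5 b's
Check: 5 == 5? Yes
Derivation (S -> aSb applied 4 time(s), then S -> ab): S => aSb => aaSbb => aaaSbbb => aaaaSbbbb => aaaaabbbbb
Accepted

1


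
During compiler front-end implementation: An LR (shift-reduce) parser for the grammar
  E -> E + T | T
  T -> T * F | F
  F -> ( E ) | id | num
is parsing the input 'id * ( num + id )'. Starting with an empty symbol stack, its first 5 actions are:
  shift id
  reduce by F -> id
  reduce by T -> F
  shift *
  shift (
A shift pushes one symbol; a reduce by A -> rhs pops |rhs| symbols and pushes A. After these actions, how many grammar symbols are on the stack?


Tracking the symbol stack through each action:
  Action 1: shift 'id' : push -> stack = [id] (size 1)
  Action 2: reduce by F -> id : pop 1, push F -> stack = [F] (size 1)
  Action 3: reduce by T -> F : pop 1, push T -> stack = [T] (size 1)
  Action 4: shift '*' : push -> stack = [T, *] (size 2)
  Action 5: shift '(' : push -> stack = [T, *, (] (size 3)
Final stack size: 3

3


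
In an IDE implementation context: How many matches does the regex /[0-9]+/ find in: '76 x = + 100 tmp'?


Pattern: /[0-9]+/ (int literals)
Input: '76 x = + 100 tmp'
Scanning for matches:
  Match 1: '76'
  Match 2: '100'
Total matches: 2

2


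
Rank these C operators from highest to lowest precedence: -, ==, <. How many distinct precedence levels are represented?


Looking up precedence for each operator:
  - -> precedence 5
  == -> precedence 3
  < -> precedence 4
Sorted highest to lowest: -, <, ==
Distinct precedence values: [5, 4, 3]
Number of distinct levels: 3

3


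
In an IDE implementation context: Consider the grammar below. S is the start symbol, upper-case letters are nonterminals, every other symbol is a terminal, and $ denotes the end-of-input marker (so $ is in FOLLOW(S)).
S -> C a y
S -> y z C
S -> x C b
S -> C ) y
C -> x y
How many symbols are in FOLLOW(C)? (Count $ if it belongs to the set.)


S is the start symbol and does not occur in any rule body, so FOLLOW(S) = {$}.
Examining every occurrence of C in a rule body:
  S -> C a y : C is followed by terminal 'a' -> add 'a'
  S -> y z C : C is at the right end -> add FOLLOW(S) = {$}
  S -> x C b : C is followed by terminal 'b' -> add 'b'
  S -> C ) y : C is followed by terminal ')' -> add ')'
  C -> x y : C does not occur in the body -> contributes nothing
FOLLOW(C) = {), a, b, $}
Count: 4

4


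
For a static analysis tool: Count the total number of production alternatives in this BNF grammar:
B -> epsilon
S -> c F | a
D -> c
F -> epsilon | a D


Counting alternatives per rule:
  B: 1 alternative(s)
  S: 2 alternative(s)
  D: 1 alternative(s)
  F: 2 alternative(s)
Sum: 1 + 2 + 1 + 2 = 6

6


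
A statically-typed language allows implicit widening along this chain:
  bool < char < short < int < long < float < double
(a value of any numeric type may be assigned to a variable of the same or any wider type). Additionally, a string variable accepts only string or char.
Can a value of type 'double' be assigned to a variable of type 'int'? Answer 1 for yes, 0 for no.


Target variable type: int
Source value type: double
Numeric ranks: double=6, int=3
Widening allowed iff rank(source) <= rank(target): 6 <= 3? No
Result: 0

0
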